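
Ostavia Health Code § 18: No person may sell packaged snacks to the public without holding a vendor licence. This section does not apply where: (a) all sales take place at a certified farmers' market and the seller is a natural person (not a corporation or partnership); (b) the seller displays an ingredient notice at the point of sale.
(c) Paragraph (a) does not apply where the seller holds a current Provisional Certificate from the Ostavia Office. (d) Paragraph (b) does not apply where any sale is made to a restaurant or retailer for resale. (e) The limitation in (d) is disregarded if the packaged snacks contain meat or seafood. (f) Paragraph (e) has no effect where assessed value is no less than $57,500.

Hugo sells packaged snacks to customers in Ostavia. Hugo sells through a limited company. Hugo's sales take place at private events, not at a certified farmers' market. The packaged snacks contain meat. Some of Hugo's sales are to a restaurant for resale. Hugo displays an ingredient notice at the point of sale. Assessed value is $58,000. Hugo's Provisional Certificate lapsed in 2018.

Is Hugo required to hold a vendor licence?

Yes — Hugo must hold a vendor licence.

Exception (a) fails — sales are at private events, not a certified farmers' market.
Exception (b): an ingredient notice is displayed — every condition holds. Turning to paragraphs (d)–(f): (d) operates — some sales are to a restaurant for resale. (e) is engaged (the packaged snacks contain meat), but is itself disapplied by (f): (f) is engaged — assessed value is $58,000, meeting the $57,500 threshold. So (b) is unavailable.
No exception displaces § 18.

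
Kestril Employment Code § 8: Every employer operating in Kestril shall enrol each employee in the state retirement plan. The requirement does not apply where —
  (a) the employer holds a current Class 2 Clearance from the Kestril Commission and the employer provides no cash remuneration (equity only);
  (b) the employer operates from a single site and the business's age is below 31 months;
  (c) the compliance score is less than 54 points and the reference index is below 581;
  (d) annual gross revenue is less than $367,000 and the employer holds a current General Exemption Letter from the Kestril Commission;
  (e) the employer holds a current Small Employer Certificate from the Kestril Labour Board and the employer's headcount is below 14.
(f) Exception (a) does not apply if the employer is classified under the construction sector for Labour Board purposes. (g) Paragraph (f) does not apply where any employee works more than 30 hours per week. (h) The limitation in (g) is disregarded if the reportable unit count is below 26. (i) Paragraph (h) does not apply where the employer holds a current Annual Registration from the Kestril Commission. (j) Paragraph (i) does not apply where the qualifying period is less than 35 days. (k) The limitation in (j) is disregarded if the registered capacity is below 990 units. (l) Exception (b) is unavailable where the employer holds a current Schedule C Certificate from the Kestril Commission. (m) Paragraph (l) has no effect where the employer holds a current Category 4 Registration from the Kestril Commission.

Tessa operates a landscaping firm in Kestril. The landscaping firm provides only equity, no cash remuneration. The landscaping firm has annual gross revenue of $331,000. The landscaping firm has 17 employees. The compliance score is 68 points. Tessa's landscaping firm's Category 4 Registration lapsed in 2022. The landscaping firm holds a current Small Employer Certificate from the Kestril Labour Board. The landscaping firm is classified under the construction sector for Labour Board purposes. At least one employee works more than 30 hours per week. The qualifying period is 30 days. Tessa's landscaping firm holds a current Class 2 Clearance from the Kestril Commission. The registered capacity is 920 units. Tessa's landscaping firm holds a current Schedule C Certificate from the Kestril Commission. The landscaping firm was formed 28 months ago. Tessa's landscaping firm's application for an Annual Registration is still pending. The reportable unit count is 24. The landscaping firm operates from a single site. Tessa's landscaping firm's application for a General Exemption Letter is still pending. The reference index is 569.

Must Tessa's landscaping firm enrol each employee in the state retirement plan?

Yes — Tessa's landscaping firm must enrol each employee in the state retirement plan.

Exception (a): a current Class 2 Clearance is held; remuneration is equity-only — every condition holds. But applying paragraphs (f)–(k): (f) operates against (a): the landscaping firm is classified under the construction sector. (g) would limit (f) — at least one employee exceeds 30 hours/week — but (h) sets (g) aside: (h) applies — the reportable unit count is 24, below the 26 limit. (i) does not operate here (the Annual Registration is not current), so (h) stands. Exception (a) does not apply.
Exception (b): the employer operates from a single site; the business's age is 28 months, below the 31 months limit — every condition holds. But: (l) operates — a current Schedule C Certificate is held. (m) is not engaged (the Category 4 Registration is not current), so (l) stands. Exception (b) does not apply.
Exception (c) fails — the compliance score is 68 points, not less than 54 points.
Exception (d) fails — the General Exemption Letter is not current.
Exception (e) fails — the employer's headcount is 17, not below 14.
No exception displaces § 8.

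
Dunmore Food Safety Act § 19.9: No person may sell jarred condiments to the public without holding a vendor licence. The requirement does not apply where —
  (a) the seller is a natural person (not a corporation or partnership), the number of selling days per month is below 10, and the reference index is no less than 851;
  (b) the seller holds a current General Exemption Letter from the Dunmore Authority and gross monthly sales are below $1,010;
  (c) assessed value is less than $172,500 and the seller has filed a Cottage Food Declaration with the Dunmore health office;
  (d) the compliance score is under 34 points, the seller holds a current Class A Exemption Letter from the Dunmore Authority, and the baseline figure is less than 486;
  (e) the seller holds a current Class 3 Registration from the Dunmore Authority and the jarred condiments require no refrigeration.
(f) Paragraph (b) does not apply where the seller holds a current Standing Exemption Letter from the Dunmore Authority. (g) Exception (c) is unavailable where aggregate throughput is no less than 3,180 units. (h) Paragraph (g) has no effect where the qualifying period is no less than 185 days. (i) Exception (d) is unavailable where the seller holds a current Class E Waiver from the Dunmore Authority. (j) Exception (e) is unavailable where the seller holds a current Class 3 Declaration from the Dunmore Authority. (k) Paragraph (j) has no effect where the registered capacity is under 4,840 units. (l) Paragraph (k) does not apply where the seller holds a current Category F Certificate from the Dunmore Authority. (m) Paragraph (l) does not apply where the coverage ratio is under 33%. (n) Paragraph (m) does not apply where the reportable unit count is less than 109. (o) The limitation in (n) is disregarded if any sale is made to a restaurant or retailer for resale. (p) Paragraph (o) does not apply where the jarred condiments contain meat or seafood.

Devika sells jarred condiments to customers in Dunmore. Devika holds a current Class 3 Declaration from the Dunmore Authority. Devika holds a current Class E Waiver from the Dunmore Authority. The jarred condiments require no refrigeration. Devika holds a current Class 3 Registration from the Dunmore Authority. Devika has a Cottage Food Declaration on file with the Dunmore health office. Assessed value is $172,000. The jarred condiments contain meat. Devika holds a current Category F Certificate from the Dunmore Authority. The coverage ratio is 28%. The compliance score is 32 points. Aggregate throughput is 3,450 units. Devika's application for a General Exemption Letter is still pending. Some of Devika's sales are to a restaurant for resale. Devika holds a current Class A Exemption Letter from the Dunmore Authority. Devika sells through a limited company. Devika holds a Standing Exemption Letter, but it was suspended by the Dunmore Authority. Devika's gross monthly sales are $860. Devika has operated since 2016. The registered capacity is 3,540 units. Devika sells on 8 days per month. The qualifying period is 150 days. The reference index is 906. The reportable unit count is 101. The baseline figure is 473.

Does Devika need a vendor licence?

Yes — Devika must hold a vendor licence.

Exception (a) requires that the seller is a natural person (not a corporation or partnership); but the seller operates through a limited company, so (a) is unavailable.
Exception (b) does not apply: there is no General Exemption Letter in force.
Exception (c) is satisfied on its face — assessed value is $172,000, less than the $172,500 limit; a Cottage Food Declaration is on file. But applying paragraphs (g)–(h): (g) operates against (c): aggregate throughput is 3,450 units, meeting the 3,180 units threshold. (h), which would lift (g), is not engaged — the qualifying period is 150 days, short of 185 days. (c) is therefore removed.
Exception (d): the compliance score is 32 points, under the 34 points limit; a current Class A Exemption Letter is held; the baseline figure is 473, less than the 486 limit — every condition holds. Turning to paragraph (i): (i) operates against (d): a current Class E Waiver is held. So (d) is unavailable.
Exception (e): a current Class 3 Registration is held; the jarred condiments are shelf-stable — every condition holds. However, paragraphs (j)–(p) must be considered: (j) operates against (e): a current Class 3 Declaration is held. (k) operates (the registered capacity is 3,540 units, under the 4,840 units limit), but is overridden by (l): (l) operates against (k): a current Category F Certificate is held. (m) would limit (l) — the coverage ratio is 28%, under the 33% limit — but (n) sets (m) aside: (n) operates against (m): the reportable unit count is 101, less than the 109 limit. (o) is triggered (some sales are to a restaurant for resale), but yields to (p): (p) operates against (o): the jarred condiments contain meat. Exception (e) does not apply.
Every exception is unavailable, so the rule governs.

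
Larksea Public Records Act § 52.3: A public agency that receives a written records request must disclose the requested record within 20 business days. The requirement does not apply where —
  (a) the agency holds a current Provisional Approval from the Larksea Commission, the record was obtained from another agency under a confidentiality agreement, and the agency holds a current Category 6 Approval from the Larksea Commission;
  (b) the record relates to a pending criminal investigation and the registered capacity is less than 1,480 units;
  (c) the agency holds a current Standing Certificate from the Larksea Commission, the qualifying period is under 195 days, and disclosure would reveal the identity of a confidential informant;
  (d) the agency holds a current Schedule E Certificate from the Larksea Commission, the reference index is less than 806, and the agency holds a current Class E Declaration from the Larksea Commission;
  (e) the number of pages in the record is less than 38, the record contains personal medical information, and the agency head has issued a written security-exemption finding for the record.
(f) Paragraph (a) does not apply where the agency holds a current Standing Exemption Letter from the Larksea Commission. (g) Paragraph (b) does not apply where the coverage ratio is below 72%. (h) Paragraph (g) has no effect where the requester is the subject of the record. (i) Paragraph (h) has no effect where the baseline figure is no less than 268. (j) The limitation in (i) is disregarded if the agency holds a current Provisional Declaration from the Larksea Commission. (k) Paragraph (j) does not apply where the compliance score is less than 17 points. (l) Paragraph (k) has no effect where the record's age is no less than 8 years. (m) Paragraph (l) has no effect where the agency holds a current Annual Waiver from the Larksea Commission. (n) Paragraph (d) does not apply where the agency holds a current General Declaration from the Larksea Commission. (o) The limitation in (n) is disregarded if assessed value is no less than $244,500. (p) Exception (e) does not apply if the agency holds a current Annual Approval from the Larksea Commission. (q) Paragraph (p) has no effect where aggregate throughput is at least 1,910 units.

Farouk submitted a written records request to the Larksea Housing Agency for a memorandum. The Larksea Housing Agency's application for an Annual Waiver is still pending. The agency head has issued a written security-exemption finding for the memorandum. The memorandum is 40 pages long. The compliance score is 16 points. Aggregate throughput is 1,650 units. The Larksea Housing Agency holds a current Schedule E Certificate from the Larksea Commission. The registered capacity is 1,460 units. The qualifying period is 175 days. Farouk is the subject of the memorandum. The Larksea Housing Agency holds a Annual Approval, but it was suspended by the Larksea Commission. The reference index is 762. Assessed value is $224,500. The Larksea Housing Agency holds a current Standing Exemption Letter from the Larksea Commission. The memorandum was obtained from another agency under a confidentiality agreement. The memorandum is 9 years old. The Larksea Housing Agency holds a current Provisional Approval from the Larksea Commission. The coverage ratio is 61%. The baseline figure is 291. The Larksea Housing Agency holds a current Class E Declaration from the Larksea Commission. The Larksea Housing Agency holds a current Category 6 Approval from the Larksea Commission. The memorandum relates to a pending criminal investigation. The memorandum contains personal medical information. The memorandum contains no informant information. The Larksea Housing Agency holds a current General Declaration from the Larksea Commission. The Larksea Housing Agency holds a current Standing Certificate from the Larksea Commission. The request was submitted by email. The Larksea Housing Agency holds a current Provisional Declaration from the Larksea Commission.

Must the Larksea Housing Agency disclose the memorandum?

No — exception (b) applies; the Larksea Housing Agency is not required to disclose the memorandum.

Exception (a)'s conditions are all satisfied: a current Provisional Approval is held; the memorandum was obtained under a confidentiality agreement; a current Category 6 Approval is held. But applying paragraph (f): (f) applies — a current Standing Exemption Letter is held. (a) is therefore removed.
Exception (b) is satisfied on its face — the memorandum relates to a pending investigation; the registered capacity is 1,460 units, less than the 1,480 units limit. Considering the limiting provisions: (g) operates (the coverage ratio is 61%, below the 72% limit), but is overridden by (h): (h) operates against (g): Farouk is the subject of the memorandum. (i) is triggered (the baseline figure is 291, meeting the 268 threshold), but is itself disapplied by (j): (j) operates against (i): a current Provisional Declaration is held. (k) operates (the compliance score is 16 points, less than the 17 points limit), but yields to (l): (l) operates — the record's age is 9 years, meeting the 8 years threshold. (m), which would lift (l), is not engaged — there is no Annual Waiver in force. Exception (b) stands.
Exception (c) requires that disclosure would reveal the identity of a confidential informant; but the memorandum contains no informant information, so (c) is unavailable.
Exception (d): a current Schedule E Certificate is held; the reference index is 762, less than the 806 limit; a current Class E Declaration is held — every condition holds. However, paragraphs (n)–(o) must be considered: (n) is triggered — a current General Declaration is held. (o), which would lift (n), is not engaged — assessed value is $224,500, short of $244,500. Exception (d) does not apply.
Exception (e) fails — the number of pages in the record is 40, not less than 38.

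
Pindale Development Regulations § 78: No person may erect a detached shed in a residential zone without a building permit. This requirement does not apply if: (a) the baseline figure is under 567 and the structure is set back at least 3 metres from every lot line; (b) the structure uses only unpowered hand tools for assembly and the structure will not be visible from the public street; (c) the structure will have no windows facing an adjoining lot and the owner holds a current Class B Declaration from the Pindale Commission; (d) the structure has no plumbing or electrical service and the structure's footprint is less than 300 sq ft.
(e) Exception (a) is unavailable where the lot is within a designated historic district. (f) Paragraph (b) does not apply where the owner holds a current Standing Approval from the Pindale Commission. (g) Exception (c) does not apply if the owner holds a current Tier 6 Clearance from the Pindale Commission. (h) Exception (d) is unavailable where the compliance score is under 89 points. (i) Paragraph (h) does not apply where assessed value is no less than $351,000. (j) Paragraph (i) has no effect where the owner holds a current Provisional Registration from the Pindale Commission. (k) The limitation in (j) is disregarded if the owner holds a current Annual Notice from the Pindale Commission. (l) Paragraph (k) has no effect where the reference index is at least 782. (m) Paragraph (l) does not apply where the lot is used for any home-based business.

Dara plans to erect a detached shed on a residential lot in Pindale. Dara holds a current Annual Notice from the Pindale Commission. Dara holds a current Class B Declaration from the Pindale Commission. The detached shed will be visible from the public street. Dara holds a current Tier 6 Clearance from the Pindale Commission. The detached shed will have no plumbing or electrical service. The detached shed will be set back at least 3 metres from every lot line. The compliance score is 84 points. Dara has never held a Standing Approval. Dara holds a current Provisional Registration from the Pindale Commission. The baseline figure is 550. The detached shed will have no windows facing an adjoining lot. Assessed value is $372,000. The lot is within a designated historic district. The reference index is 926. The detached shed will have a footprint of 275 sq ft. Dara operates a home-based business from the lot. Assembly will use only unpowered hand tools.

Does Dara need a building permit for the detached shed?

Exception (a)'s conditions are all satisfied: the baseline figure is 550, under the 567 limit; the setback is at least 3 m on every side. However, paragraph (e) must be considered: (e) is triggered — the lot is in a historic district. So (a) is unavailable.
Exception (b) does not apply: the structure will be visible from the street.
All of (c)'s requirements are met (no windows face an adjoining lot; a current Class B Declaration is held). However, paragraph (g) must be considered: (g) operates against (c): a current Tier 6 Clearance is held. So (c) is unavailable.
Exception (d)'s conditions are all satisfied: there is no plumbing or electrical service; the structure's footprint is 275 sq ft, less than the 300 sq ft limit. Under paragraphs (h)–(m): (h) would limit (d) — the compliance score is 84 points, under the 89 points limit — but (i) sets (h) aside: (i) operates against (h): assessed value is $372,000, meeting the $351,000 threshold. (j) is triggered (a current Provisional Registration is held), but is overridden by (k): (k) operates against (j): a current Annual Notice is held. (l) is engaged (the reference index is 926, meeting the 782 threshold), but is set aside by (m): (m) operates against (l): a home-based business operates on the lot. (d) remains available.

No — exception (d) applies; Dara does not need a building permit.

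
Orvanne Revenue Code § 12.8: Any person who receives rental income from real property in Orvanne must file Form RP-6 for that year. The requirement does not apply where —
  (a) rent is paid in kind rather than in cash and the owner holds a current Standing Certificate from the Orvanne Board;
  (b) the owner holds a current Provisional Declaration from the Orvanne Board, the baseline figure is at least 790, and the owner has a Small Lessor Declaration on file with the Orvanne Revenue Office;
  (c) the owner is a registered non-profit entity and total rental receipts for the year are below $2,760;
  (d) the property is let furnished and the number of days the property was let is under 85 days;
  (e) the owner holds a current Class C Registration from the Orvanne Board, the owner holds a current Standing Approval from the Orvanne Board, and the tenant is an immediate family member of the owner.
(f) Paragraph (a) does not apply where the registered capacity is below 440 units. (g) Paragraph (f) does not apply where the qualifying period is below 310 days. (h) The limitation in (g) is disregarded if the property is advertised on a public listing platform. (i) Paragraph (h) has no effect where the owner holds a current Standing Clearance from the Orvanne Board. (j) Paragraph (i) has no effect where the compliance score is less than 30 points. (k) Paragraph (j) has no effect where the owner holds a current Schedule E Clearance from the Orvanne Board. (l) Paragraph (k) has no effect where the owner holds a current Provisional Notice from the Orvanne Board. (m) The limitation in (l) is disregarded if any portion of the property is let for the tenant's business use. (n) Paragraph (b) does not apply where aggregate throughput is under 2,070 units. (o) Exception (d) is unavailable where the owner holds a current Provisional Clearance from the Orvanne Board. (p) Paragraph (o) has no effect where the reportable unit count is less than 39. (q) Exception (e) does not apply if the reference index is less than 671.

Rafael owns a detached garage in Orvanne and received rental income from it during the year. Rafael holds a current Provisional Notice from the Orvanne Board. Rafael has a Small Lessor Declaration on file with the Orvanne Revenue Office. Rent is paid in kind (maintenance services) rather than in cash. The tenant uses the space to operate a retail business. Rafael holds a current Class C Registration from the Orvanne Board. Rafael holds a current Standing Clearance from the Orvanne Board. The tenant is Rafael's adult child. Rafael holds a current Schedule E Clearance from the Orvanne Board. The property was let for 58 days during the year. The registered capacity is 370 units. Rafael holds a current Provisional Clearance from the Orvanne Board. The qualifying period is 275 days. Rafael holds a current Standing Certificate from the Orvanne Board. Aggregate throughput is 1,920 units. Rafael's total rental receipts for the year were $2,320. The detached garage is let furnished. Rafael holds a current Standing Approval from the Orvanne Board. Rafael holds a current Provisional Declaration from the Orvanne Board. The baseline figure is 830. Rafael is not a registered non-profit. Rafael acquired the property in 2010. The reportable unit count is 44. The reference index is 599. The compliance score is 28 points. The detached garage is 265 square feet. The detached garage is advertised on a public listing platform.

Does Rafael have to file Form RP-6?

No — exception (a) applies; Rafael is not required to file Form RP-6.

All of (a)'s requirements are met (rent is paid in kind; a current Standing Certificate is held). As to paragraphs (f)–(m): (f) operates (the registered capacity is 370 units, below the 440 units limit), but yields to (g): (g) operates against (f): the qualifying period is 275 days, below the 310 days limit. (h) would limit (g) — the property is publicly advertised — but (i) sets (h) aside: (i) is triggered — a current Standing Clearance is held. (j) is triggered (the compliance score is 28 points, less than the 30 points limit), but yields to (k): (k) operates — a current Schedule E Clearance is held. (l) operates (a current Provisional Notice is held), but is displaced by (m): (m) operates — the space is let for business use. So (a) applies.
Exception (b)'s conditions are all satisfied: a current Provisional Declaration is held; the baseline figure is 830, meeting the 790 threshold; a Small Lessor Declaration is on file. However, paragraph (n) must be considered: (n) operates against (b): aggregate throughput is 1,920 units, under the 2,070 units limit. (b) is therefore removed.
Exception (c) fails — Rafael is not a registered non-profit.
All of (d)'s requirements are met (the property is let furnished; the number of days the property was let is 58 days, under the 85 days limit). However, paragraphs (o)–(p) must be considered: (o) is triggered — a current Provisional Clearance is held. (p), which would lift (o), does not operate here — the reportable unit count is 44, not less than 39. Exception (d) does not apply.
Exception (e) is satisfied on its face — a current Class C Registration is held; a current Standing Approval is held; the tenant is an immediate family member. But applying paragraph (q): (q) operates — the reference index is 599, less than the 671 limit. Exception (e) does not apply.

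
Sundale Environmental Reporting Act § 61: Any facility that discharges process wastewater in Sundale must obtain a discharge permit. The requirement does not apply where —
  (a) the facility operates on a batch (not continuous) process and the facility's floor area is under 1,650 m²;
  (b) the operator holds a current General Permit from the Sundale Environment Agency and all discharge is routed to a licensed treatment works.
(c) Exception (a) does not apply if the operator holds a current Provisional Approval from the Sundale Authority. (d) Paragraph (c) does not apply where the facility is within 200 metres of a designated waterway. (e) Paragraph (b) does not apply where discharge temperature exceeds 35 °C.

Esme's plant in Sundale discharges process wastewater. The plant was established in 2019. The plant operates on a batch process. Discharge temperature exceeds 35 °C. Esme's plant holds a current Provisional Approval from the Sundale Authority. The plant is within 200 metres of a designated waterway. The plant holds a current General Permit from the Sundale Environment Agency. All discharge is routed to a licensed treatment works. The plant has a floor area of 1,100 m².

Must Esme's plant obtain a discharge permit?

All of (a)'s requirements are met (the facility operates on a batch process; the facility's floor area is 1,100 m², under the 1,650 m² limit). Applying paragraphs (c)–(d): (c) is engaged (a current Provisional Approval is held), but yields to (d): (d) is triggered — the plant is within 200 m of a designated waterway. (a) remains available.
All of (b)'s requirements are met (a current General Permit is held; discharge is routed to a licensed treatment works). But applying paragraph (e): (e) operates against (b): discharge temperature exceeds 35 °C. Exception (b) does not apply.

No — exception (a) applies; Esme's plant is not required to obtain a discharge permit.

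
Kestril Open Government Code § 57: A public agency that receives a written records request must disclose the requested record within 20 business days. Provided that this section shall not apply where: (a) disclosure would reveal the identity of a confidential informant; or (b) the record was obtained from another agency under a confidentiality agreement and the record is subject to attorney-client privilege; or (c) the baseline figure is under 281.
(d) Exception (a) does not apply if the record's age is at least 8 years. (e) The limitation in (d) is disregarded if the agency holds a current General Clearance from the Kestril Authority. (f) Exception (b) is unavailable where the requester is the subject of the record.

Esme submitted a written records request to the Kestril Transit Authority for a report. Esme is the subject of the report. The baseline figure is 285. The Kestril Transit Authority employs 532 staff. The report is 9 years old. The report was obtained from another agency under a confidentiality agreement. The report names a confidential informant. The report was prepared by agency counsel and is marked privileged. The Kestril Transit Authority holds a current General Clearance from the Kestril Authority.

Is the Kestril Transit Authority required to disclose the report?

No — exception (a) applies; the Kestril Transit Authority is not required to disclose the report.

All of (a)'s requirements are met (the report names a confidential informant). Considering the limiting provisions: (d) operates (the record's age is 9 years, meeting the 8 years threshold), but is itself disapplied by (e): (e) operates against (d): a current General Clearance is held. So (a) applies.
Exception (b) is satisfied on its face — the report was obtained under a confidentiality agreement; the report is privileged. But applying paragraph (f): (f) operates — Esme is the subject of the report. Exception (b) does not apply.
Exception (c) does not apply: the baseline figure is 285, not under 281.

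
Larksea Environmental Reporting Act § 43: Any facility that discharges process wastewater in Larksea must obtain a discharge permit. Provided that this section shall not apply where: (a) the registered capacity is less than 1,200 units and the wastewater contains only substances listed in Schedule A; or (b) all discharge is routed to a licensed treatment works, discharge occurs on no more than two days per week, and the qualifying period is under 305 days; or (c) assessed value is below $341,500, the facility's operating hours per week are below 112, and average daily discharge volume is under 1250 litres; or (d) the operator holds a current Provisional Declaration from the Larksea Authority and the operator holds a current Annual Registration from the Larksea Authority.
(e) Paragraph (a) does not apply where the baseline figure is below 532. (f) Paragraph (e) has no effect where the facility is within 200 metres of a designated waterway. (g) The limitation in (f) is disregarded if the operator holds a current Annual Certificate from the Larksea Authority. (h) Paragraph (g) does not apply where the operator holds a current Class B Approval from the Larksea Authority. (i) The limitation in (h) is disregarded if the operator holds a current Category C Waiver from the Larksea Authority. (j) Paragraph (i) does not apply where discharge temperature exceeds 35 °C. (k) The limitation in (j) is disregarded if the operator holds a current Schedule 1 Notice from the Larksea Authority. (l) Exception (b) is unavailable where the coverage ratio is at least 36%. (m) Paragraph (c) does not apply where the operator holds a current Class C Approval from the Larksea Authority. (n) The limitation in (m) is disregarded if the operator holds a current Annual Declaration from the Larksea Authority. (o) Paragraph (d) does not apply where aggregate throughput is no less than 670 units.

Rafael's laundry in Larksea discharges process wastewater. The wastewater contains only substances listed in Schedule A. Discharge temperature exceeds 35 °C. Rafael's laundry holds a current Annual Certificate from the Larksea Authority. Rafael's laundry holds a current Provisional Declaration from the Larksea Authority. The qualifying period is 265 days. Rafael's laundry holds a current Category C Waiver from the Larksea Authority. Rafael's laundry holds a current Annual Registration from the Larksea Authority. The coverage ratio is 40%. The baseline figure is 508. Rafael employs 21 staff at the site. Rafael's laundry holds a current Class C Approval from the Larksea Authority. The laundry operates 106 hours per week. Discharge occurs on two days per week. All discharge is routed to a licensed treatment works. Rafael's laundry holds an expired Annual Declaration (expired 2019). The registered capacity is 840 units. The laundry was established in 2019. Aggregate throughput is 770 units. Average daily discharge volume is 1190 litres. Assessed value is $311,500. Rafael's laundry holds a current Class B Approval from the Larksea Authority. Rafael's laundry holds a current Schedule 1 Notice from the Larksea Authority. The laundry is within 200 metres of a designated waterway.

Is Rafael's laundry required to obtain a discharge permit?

Yes — Rafael's laundry must obtain a discharge permit.

Exception (a)'s conditions are all satisfied: the registered capacity is 840 units, less than the 1,200 units limit; the wastewater is Schedule-A-only. Turning to paragraphs (e)–(k): (e) is triggered — the baseline figure is 508, below the 532 limit. (f) would limit (e) — the laundry is within 200 m of a designated waterway — but (g) sets (f) aside: (g) operates against (f): a current Annual Certificate is held. (h) would limit (g) — a current Class B Approval is held — but (i) sets (h) aside: (i) is triggered — a current Category C Waiver is held. (j) would limit (i) — discharge temperature exceeds 35 °C — but (k) sets (j) aside: (k) operates against (j): a current Schedule 1 Notice is held. So (a) is unavailable.
All of (b)'s requirements are met (discharge is routed to a licensed treatment works; discharge occurs on no more than two days per week; the qualifying period is 265 days, under the 305 days limit). But: (l) operates against (b): the coverage ratio is 40%, meeting the 36% threshold. (b) is therefore removed.
All of (c)'s requirements are met (assessed value is $311,500, below the $341,500 limit; the facility's operating hours per week are 106, below the 112 limit; average daily discharge volume is 1190 litres, under the 1250 litres limit). But: (m) operates against (c): a current Class C Approval is held. (n) is not engaged (there is no Annual Declaration in force), so (m) stands. Exception (c) does not apply.
Exception (d)'s conditions are all satisfied: a current Provisional Declaration is held; a current Annual Registration is held. But applying paragraph (o): (o) operates against (d): aggregate throughput is 770 units, meeting the 670 units threshold. So (d) is unavailable.
No exception displaces § 43.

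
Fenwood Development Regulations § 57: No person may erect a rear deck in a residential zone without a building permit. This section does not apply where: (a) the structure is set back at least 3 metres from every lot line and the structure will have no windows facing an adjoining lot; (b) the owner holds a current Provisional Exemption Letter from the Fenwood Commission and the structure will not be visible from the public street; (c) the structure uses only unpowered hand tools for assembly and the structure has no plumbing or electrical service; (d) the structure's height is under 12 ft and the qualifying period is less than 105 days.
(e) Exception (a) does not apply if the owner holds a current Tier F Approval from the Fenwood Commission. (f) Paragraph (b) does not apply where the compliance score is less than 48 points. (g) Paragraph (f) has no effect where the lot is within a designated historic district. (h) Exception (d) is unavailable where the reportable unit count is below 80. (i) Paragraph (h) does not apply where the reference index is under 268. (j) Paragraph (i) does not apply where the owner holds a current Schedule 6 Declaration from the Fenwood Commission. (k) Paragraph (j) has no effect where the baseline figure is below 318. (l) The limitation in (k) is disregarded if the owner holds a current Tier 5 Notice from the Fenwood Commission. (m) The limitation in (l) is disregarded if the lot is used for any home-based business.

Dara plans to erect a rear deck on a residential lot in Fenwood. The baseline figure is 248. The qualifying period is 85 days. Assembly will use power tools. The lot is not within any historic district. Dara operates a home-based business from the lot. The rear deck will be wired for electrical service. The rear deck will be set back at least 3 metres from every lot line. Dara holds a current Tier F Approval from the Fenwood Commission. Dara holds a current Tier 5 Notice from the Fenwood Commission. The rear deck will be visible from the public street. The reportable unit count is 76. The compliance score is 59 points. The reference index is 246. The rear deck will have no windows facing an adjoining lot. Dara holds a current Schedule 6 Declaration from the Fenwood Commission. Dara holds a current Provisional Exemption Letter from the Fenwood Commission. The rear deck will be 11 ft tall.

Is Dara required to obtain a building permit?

Exception (a)'s conditions are all satisfied: the setback is at least 3 m on every side; no windows face an adjoining lot. But applying paragraph (e): (e) is engaged — a current Tier F Approval is held. So (a) is unavailable.
Exception (b) fails — the structure will be visible from the street.
Exception (c) fails — assembly uses power tools.
Exception (d)'s conditions are all satisfied: the structure's height is 11 ft, under the 12 ft limit; the qualifying period is 85 days, less than the 105 days limit. Applying paragraphs (h)–(m): (h) is engaged (the reportable unit count is 76, below the 80 limit), but yields to (i): (i) operates against (h): the reference index is 246, under the 268 limit. (j) would limit (i) — a current Schedule 6 Declaration is held — but (k) sets (j) aside: (k) operates against (j): the baseline figure is 248, below the 318 limit. (l) would limit (k) — a current Tier 5 Notice is held — but (m) sets (l) aside: (m) operates against (l): a home-based business operates on the lot. (d) remains available.

No — exception (d) applies; Dara does not need a building permit.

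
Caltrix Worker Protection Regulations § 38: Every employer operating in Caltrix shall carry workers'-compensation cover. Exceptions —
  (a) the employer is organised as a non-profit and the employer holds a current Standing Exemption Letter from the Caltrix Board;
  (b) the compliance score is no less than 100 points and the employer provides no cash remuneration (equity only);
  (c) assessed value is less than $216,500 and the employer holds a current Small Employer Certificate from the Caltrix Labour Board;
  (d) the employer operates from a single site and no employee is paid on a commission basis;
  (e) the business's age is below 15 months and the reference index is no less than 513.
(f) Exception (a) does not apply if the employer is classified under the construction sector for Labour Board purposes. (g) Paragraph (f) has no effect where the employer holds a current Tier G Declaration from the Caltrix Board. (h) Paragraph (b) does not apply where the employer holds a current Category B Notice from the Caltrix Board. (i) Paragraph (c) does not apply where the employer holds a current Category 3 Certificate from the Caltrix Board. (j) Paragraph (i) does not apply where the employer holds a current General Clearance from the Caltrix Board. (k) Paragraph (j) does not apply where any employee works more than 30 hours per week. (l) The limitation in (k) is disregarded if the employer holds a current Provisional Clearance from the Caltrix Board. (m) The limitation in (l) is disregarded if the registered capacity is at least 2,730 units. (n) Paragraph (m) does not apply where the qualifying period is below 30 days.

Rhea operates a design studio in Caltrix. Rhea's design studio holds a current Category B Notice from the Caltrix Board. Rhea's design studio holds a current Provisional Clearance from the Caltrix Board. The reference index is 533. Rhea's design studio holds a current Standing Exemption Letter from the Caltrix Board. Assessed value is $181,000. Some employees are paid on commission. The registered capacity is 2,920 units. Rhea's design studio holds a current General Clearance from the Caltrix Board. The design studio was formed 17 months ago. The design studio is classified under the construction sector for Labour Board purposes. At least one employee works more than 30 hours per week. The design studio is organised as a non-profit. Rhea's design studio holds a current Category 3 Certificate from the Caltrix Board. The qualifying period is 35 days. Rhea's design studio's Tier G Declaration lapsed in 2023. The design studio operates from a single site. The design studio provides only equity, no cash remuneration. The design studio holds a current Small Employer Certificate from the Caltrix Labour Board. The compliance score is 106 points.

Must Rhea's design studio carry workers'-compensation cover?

All of (a)'s requirements are met (the employer is a non-profit; a current Standing Exemption Letter is held). Turning to paragraphs (f)–(g): (f) operates — the design studio is classified under the construction sector. (g) does not operate here (no current Tier G Declaration is held), so (f) stands. (a) is therefore removed.
All of (b)'s requirements are met (the compliance score is 106 points, meeting the 100 points threshold; remuneration is equity-only). Turning to paragraph (h): (h) operates against (b): a current Category B Notice is held. Exception (b) does not apply.
All of (c)'s requirements are met (assessed value is $181,000, less than the $216,500 limit; a current Small Employer Certificate is held). However, paragraphs (i)–(n) must be considered: (i) is engaged — a current Category 3 Certificate is held. (j) is triggered (a current General Clearance is held), but is overridden by (k): (k) is engaged — at least one employee exceeds 30 hours/week. (l) operates (a current Provisional Clearance is held), but is set aside by (m): (m) operates against (l): the registered capacity is 2,920 units, meeting the 2,730 units threshold. (n), which would lift (m), is not engaged — the qualifying period is 35 days, not below 30 days. So (c) is unavailable.
Exception (d) does not apply: some employees are paid on commission.
Exception (e) does not apply: the business's age is 17 months, not below 15 months.
Every exception is unavailable, so the rule governs.

Yes — Rhea's design studio must carry workers'-compensation cover.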